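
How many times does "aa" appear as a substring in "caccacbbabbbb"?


Searching for "aa" in "caccacbbabbbb"
Scanning each position:
  Position 0: "ca" => no
  Position 1: "ac" => no
  Position 2: "cc" => no
  Position 3: "ca" => no
  Position 4: "ac" => no
  Position 5: "cb" => no
  Position 6: "bb" => no
  Position 7: "ba" => no
  Position 8: "ab" => no
  Position 9: "bb" => no
  Position 10: "bb" => no
  Position 11: "bb" => no
Total occurrences: 0

0


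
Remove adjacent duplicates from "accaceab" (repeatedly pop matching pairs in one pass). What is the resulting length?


Input: accaceab
Stack-based adjacent duplicate removal:
  Read 'a': push. Stack: a
  Read 'c': push. Stack: ac
  Read 'c': matches stack top 'c' => pop. Stack: a
  Read 'a': matches stack top 'a' => pop. Stack: (empty)
  Read 'c': push. Stack: c
  Read 'e': push. Stack: ce
  Read 'a': push. Stack: cea
  Read 'b': push. Stack: ceab
Final stack: "ceab" (length 4)

4


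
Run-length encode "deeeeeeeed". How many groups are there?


Input: deeeeeeeed
Scanning for consecutive runs:
  Group 1: 'd' x 1 (positions 0-0)
  Group 2: 'e' x 8 (positions 1-8)
  Group 3: 'd' x 1 (positions 9-9)
Total groups: 3

3


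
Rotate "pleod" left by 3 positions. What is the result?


Input: "pleod", rotate left by 3
First 3 characters: "ple"
Remaining characters: "od"
Concatenate remaining + first: "od" + "ple" = "odple"

odple


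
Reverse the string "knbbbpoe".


Input: knbbbpoe
Reading characters right to left:
  Position 7: 'e'
  Position 6: 'o'
  Position 5: 'p'
  Position 4: 'b'
  Position 3: 'b'
  Position 2: 'b'
  Position 1: 'n'
  Position 0: 'k'
Reversed: eopbbbnk

eopbbbnk


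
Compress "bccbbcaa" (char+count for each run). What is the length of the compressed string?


Input: bccbbcaa
Runs:
  'b' x 1 => "b1"
  'c' x 2 => "c2"
  'b' x 2 => "b2"
  'c' x 1 => "c1"
  'a' x 2 => "a2"
Compressed: "b1c2b2c1a2"
Compressed length: 10

10


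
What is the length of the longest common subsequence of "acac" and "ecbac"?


LCS of "acac" and "ecbac"
DP table:
           e    c    b    a    c
      0    0    0    0    0    0
  a   0    0    0    0    1    1
  c   0    0    1    1    1    2
  a   0    0    1    1    2    2
  c   0    0    1    1    2    3
LCS length = dp[4][5] = 3

3


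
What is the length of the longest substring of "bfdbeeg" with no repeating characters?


Input: "bfdbeeg"
Sliding window (track last position of each char):
  Position 0 ('b'): window [0,0] length 1 -- new best
  Position 1 ('f'): window [0,1] length 2 -- new best
  Position 2 ('d'): window [0,2] length 3 -- new best
  Position 3 ('b'): repeat (last at 0), move window start to 1
  Position 3 ('b'): window [1,3] length 3
  Position 4 ('e'): window [1,4] length 4 -- new best
  Position 5 ('e'): repeat (last at 4), move window start to 5
  Position 5 ('e'): window [5,5] length 1
  Position 6 ('g'): window [5,6] length 2
Longest substring with no repeats: "fdbe" with length 4

4


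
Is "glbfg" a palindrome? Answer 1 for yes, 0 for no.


Input: glbfg
Reversed: gfblg
  Compare pos 0 ('g') with pos 4 ('g'): match
  Compare pos 1 ('l') with pos 3 ('f'): MISMATCH
Result: not a palindrome

0


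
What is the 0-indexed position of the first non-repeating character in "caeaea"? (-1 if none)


Input: caeaea
Character frequencies:
  'a': 3
  'c': 1
  'e': 2
Scanning left to right for freq == 1:
  Position 0 ('c'): unique! => answer = 0

0


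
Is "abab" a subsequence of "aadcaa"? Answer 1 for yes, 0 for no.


Check if "abab" is a subsequence of "aadcaa"
Greedy scan:
  Position 0 ('a'): matches sub[0] = 'a'
  Position 1 ('a'): no match needed
  Position 2 ('d'): no match needed
  Position 3 ('c'): no match needed
  Position 4 ('a'): no match needed
  Position 5 ('a'): no match needed
Only matched 1/4 characters => not a subsequence

0


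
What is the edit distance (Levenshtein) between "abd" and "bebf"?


Computing edit distance: "abd" -> "bebf"
DP table:
           b    e    b    f
      0    1    2    3    4
  a   1    1    2    3    4
  b   2    1    2    2    3
  d   3    2    2    3    3
Edit distance = dp[3][4] = 3

3


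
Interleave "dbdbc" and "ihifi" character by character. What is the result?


Interleaving "dbdbc" and "ihifi":
  Position 0: 'd' from first, 'i' from second => "di"
  Position 1: 'b' from first, 'h' from second => "bh"
  Position 2: 'd' from first, 'i' from second => "di"
  Position 3: 'b' from first, 'f' from second => "bf"
  Position 4: 'c' from first, 'i' from second => "ci"
Result: dibhdibfci

dibhdibfci


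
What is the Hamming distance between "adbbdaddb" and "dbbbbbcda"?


Comparing "adbbdaddb" and "dbbbbbcda" position by position:
  Position 0: 'a' vs 'd' => differ
  Position 1: 'd' vs 'b' => differ
  Position 2: 'b' vs 'b' => same
  Position 3: 'b' vs 'b' => same
  Position 4: 'd' vs 'b' => differ
  Position 5: 'a' vs 'b' => differ
  Position 6: 'd' vs 'c' => differ
  Position 7: 'd' vs 'd' => same
  Position 8: 'b' vs 'a' => differ
Total differences (Hamming distance): 6

6


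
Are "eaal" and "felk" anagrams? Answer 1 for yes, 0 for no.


Strings: "eaal", "felk"
Sorted first:  aael
Sorted second: efkl
Differ at position 0: 'a' vs 'e' => not anagrams

0


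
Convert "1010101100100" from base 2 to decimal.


Input: "1010101100100" in base 2
Positional expansion:
  Digit '1' (value 1) x 2^12 = 4096
  Digit '0' (value 0) x 2^11 = 0
  Digit '1' (value 1) x 2^10 = 1024
  Digit '0' (value 0) x 2^9 = 0
  Digit '1' (value 1) x 2^8 = 256
  Digit '0' (value 0) x 2^7 = 0
  Digit '1' (value 1) x 2^6 = 64
  Digit '1' (value 1) x 2^5 = 32
  Digit '0' (value 0) x 2^4 = 0
  Digit '0' (value 0) x 2^3 = 0
  Digit '1' (value 1) x 2^2 = 4
  Digit '0' (value 0) x 2^1 = 0
  Digit '0' (value 0) x 2^0 = 0
Sum = 5476

5476


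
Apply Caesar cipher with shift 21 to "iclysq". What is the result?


Caesar cipher: shift "iclysq" by 21
  'i' (pos 8) + 21 = pos 3 = 'd'
  'c' (pos 2) + 21 = pos 23 = 'x'
  'l' (pos 11) + 21 = pos 6 = 'g'
  'y' (pos 24) + 21 = pos 19 = 't'
  's' (pos 18) + 21 = pos 13 = 'n'
  'q' (pos 16) + 21 = pos 11 = 'l'
Result: dxgtnl

dxgtnl


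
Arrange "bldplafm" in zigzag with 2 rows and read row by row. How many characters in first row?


Zigzag "bldplafm" into 2 rows:
Placing characters:
  'b' => row 0
  'l' => row 1
  'd' => row 0
  'p' => row 1
  'l' => row 0
  'a' => row 1
  'f' => row 0
  'm' => row 1
Rows:
  Row 0: "bdlf"
  Row 1: "lpam"
First row length: 4

4


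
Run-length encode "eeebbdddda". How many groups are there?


Input: eeebbdddda
Scanning for consecutive runs:
  Group 1: 'e' x 3 (positions 0-2)
  Group 2: 'b' x 2 (positions 3-4)
  Group 3: 'd' x 4 (positions 5-8)
  Group 4: 'a' x 1 (positions 9-9)
Total groups: 4

4


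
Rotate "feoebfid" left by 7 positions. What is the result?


Input: "feoebfid", rotate left by 7
First 7 characters: "feoebfi"
Remaining characters: "d"
Concatenate remaining + first: "d" + "feoebfi" = "dfeoebfi"

dfeoebfi


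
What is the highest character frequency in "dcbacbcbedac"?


Input: dcbacbcbedac
Character counts:
  'a': 2
  'b': 3
  'c': 4
  'd': 2
  'e': 1
Maximum frequency: 4

4


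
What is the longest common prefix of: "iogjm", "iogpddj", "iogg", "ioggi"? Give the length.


Words: iogjm, iogpddj, iogg, ioggi
  Position 0: all 'i' => match
  Position 1: all 'o' => match
  Position 2: all 'g' => match
  Position 3: ('j', 'p', 'g', 'g') => mismatch, stop
LCP = "iog" (length 3)

3


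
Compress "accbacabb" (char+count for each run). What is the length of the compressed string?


Input: accbacabb
Runs:
  'a' x 1 => "a1"
  'c' x 2 => "c2"
  'b' x 1 => "b1"
  'a' x 1 => "a1"
  'c' x 1 => "c1"
  'a' x 1 => "a1"
  'b' x 2 => "b2"
Compressed: "a1c2b1a1c1a1b2"
Compressed length: 14

14


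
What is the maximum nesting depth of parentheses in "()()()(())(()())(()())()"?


Input: "()()()(())(()())(()())()"
Tracking depth:
  Position 0 '(': depth becomes 1
  Position 1 ')': depth becomes 0
  Position 2 '(': depth becomes 1
  Position 3 ')': depth becomes 0
  Position 4 '(': depth becomes 1
  Position 5 ')': depth becomes 0
  Position 6 '(': depth becomes 1
  Position 7 '(': depth becomes 2
  Position 8 ')': depth becomes 1
  Position 9 ')': depth becomes 0
  Position 10 '(': depth becomes 1
  Position 11 '(': depth becomes 2
  Position 12 ')': depth becomes 1
  Position 13 '(': depth becomes 2
  Position 14 ')': depth becomes 1
  Position 15 ')': depth becomes 0
  Position 16 '(': depth becomes 1
  Position 17 '(': depth becomes 2
  Position 18 ')': depth becomes 1
  Position 19 '(': depth becomes 2
  Position 20 ')': depth becomes 1
  Position 21 ')': depth becomes 0
  Position 22 '(': depth becomes 1
  Position 23 ')': depth becomes 0
Maximum depth reached: 2

2


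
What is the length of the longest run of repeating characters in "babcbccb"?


Input: "babcbccb"
Scanning for longest run:
  Position 1 ('a'): new char, reset run to 1
  Position 2 ('b'): new char, reset run to 1
  Position 3 ('c'): new char, reset run to 1
  Position 4 ('b'): new char, reset run to 1
  Position 5 ('c'): new char, reset run to 1
  Position 6 ('c'): continues run of 'c', length=2
  Position 7 ('b'): new char, reset run to 1
Longest run: 'c' with length 2

2


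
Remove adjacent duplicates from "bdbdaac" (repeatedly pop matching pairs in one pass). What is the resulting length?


Input: bdbdaac
Stack-based adjacent duplicate removal:
  Read 'b': push. Stack: b
  Read 'd': push. Stack: bd
  Read 'b': push. Stack: bdb
  Read 'd': push. Stack: bdbd
  Read 'a': push. Stack: bdbda
  Read 'a': matches stack top 'a' => pop. Stack: bdbd
  Read 'c': push. Stack: bdbdc
Final stack: "bdbdc" (length 5)

5


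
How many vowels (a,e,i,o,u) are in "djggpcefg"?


Input: djggpcefg
Checking each character:
  'd' at position 0: consonant
  'j' at position 1: consonant
  'g' at position 2: consonant
  'g' at position 3: consonant
  'p' at position 4: consonant
  'c' at position 5: consonant
  'e' at position 6: vowel (running total: 1)
  'f' at position 7: consonant
  'g' at position 8: consonant
Total vowels: 1

1


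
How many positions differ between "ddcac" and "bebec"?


Comparing "ddcac" and "bebec" position by position:
  Position 0: 'd' vs 'b' => DIFFER
  Position 1: 'd' vs 'e' => DIFFER
  Position 2: 'c' vs 'b' => DIFFER
  Position 3: 'a' vs 'e' => DIFFER
  Position 4: 'c' vs 'c' => same
Positions that differ: 4

4


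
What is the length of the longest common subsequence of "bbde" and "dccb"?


LCS of "bbde" and "dccb"
DP table:
           d    c    c    b
      0    0    0    0    0
  b   0    0    0    0    1
  b   0    0    0    0    1
  d   0    1    1    1    1
  e   0    1    1    1    1
LCS length = dp[4][4] = 1

1


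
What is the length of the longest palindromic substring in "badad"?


Input: "badad"
Checking substrings for palindromes:
  [1:4] "ada" (len 3) => palindrome
  [2:5] "dad" (len 3) => palindrome
Longest palindromic substring: "ada" with length 3

3


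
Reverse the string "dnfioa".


Input: dnfioa
Reading characters right to left:
  Position 5: 'a'
  Position 4: 'o'
  Position 3: 'i'
  Position 2: 'f'
  Position 1: 'n'
  Position 0: 'd'
Reversed: aoifnd

aoifnd


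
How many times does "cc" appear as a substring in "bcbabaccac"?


Searching for "cc" in "bcbabaccac"
Scanning each position:
  Position 0: "bc" => no
  Position 1: "cb" => no
  Position 2: "ba" => no
  Position 3: "ab" => no
  Position 4: "ba" => no
  Position 5: "ac" => no
  Position 6: "cc" => MATCH
  Position 7: "ca" => no
  Position 8: "ac" => no
Total occurrences: 1

1


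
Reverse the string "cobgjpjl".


Input: cobgjpjl
Reading characters right to left:
  Position 7: 'l'
  Position 6: 'j'
  Position 5: 'p'
  Position 4: 'j'
  Position 3: 'g'
  Position 2: 'b'
  Position 1: 'o'
  Position 0: 'c'
Reversed: ljpjgboc

ljpjgboc


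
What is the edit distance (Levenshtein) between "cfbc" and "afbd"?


Computing edit distance: "cfbc" -> "afbd"
DP table:
           a    f    b    d
      0    1    2    3    4
  c   1    1    2    3    4
  f   2    2    1    2    3
  b   3    3    2    1    2
  c   4    4    3    2    2
Edit distance = dp[4][4] = 2

2


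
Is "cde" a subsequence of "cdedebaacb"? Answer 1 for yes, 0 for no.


Check if "cde" is a subsequence of "cdedebaacb"
Greedy scan:
  Position 0 ('c'): matches sub[0] = 'c'
  Position 1 ('d'): matches sub[1] = 'd'
  Position 2 ('e'): matches sub[2] = 'e'
  Position 3 ('d'): no match needed
  Position 4 ('e'): no match needed
  Position 5 ('b'): no match needed
  Position 6 ('a'): no match needed
  Position 7 ('a'): no match needed
  Position 8 ('c'): no match needed
  Position 9 ('b'): no match needed
All 3 characters matched => is a subsequence

1


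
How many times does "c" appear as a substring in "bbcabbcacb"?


Searching for "c" in "bbcabbcacb"
Scanning each position:
  Position 0: "b" => no
  Position 1: "b" => no
  Position 2: "c" => MATCH
  Position 3: "a" => no
  Position 4: "b" => no
  Position 5: "b" => no
  Position 6: "c" => MATCH
  Position 7: "a" => no
  Position 8: "c" => MATCH
  Position 9: "b" => no
Total occurrences: 3

3


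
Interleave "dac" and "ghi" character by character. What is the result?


Interleaving "dac" and "ghi":
  Position 0: 'd' from first, 'g' from second => "dg"
  Position 1: 'a' from first, 'h' from second => "ah"
  Position 2: 'c' from first, 'i' from second => "ci"
Result: dgahci

dgahci


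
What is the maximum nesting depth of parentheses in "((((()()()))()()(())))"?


Input: "((((()()()))()()(())))"
Tracking depth:
  Position 0 '(': depth becomes 1
  Position 1 '(': depth becomes 2
  Position 2 '(': depth becomes 3
  Position 3 '(': depth becomes 4
  Position 4 '(': depth becomes 5
  Position 5 ')': depth becomes 4
  Position 6 '(': depth becomes 5
  Position 7 ')': depth becomes 4
  Position 8 '(': depth becomes 5
  Position 9 ')': depth becomes 4
  Position 10 ')': depth becomes 3
  Position 11 ')': depth becomes 2
  Position 12 '(': depth becomes 3
  Position 13 ')': depth becomes 2
  Position 14 '(': depth becomes 3
  Position 15 ')': depth becomes 2
  Position 16 '(': depth becomes 3
  Position 17 '(': depth becomes 4
  Position 18 ')': depth becomes 3
  Position 19 ')': depth becomes 2
  Position 20 ')': depth becomes 1
  Position 21 ')': depth becomes 0
Maximum depth reached: 5

5


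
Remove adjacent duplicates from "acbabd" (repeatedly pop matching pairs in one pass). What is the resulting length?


Input: acbabd
Stack-based adjacent duplicate removal:
  Read 'a': push. Stack: a
  Read 'c': push. Stack: ac
  Read 'b': push. Stack: acb
  Read 'a': push. Stack: acba
  Read 'b': push. Stack: acbab
  Read 'd': push. Stack: acbabd
Final stack: "acbabd" (length 6)

6


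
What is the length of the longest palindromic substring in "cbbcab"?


Input: "cbbcab"
Checking substrings for palindromes:
  [0:4] "cbbc" (len 4) => palindrome
  [1:3] "bb" (len 2) => palindrome
Longest palindromic substring: "cbbc" with length 4

4


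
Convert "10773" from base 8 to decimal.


Input: "10773" in base 8
Positional expansion:
  Digit '1' (value 1) x 8^4 = 4096
  Digit '0' (value 0) x 8^3 = 0
  Digit '7' (value 7) x 8^2 = 448
  Digit '7' (value 7) x 8^1 = 56
  Digit '3' (value 3) x 8^0 = 3
Sum = 4603

4603


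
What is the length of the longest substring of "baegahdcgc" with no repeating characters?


Input: "baegahdcgc"
Sliding window (track last position of each char):
  Position 0 ('b'): window [0,0] length 1 -- new best
  Position 1 ('a'): window [0,1] length 2 -- new best
  Position 2 ('e'): window [0,2] length 3 -- new best
  Position 3 ('g'): window [0,3] length 4 -- new best
  Position 4 ('a'): repeat (last at 1), move window start to 2
  Position 4 ('a'): window [2,4] length 3
  Position 5 ('h'): window [2,5] length 4
  Position 6 ('d'): window [2,6] length 5 -- new best
  Position 7 ('c'): window [2,7] length 6 -- new best
  Position 8 ('g'): repeat (last at 3), move window start to 4
  Position 8 ('g'): window [4,8] length 5
  Position 9 ('c'): repeat (last at 7), move window start to 8
  Position 9 ('c'): window [8,9] length 2
Longest substring with no repeats: "egahdc" with length 6

6


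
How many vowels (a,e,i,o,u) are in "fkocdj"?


Input: fkocdj
Checking each character:
  'f' at position 0: consonant
  'k' at position 1: consonant
  'o' at position 2: vowel (running total: 1)
  'c' at position 3: consonant
  'd' at position 4: consonant
  'j' at position 5: consonant
Total vowels: 1

1


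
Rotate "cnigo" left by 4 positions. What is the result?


Input: "cnigo", rotate left by 4
First 4 characters: "cnig"
Remaining characters: "o"
Concatenate remaining + first: "o" + "cnig" = "ocnig"

ocnig


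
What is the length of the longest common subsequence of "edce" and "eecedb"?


LCS of "edce" and "eecedb"
DP table:
           e    e    c    e    d    b
      0    0    0    0    0    0    0
  e   0    1    1    1    1    1    1
  d   0    1    1    1    1    2    2
  c   0    1    1    2    2    2    2
  e   0    1    2    2    3    3    3
LCS length = dp[4][6] = 3

3


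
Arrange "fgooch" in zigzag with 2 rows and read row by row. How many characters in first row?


Zigzag "fgooch" into 2 rows:
Placing characters:
  'f' => row 0
  'g' => row 1
  'o' => row 0
  'o' => row 1
  'c' => row 0
  'h' => row 1
Rows:
  Row 0: "foc"
  Row 1: "goh"
First row length: 3

3


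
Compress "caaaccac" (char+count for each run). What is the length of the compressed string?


Input: caaaccac
Runs:
  'c' x 1 => "c1"
  'a' x 3 => "a3"
  'c' x 2 => "c2"
  'a' x 1 => "a1"
  'c' x 1 => "c1"
Compressed: "c1a3c2a1c1"
Compressed length: 10

10


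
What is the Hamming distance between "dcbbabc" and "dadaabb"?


Comparing "dcbbabc" and "dadaabb" position by position:
  Position 0: 'd' vs 'd' => same
  Position 1: 'c' vs 'a' => differ
  Position 2: 'b' vs 'd' => differ
  Position 3: 'b' vs 'a' => differ
  Position 4: 'a' vs 'a' => same
  Position 5: 'b' vs 'b' => same
  Position 6: 'c' vs 'b' => differ
Total differences (Hamming distance): 4

4


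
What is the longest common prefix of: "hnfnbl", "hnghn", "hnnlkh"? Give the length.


Words: hnfnbl, hnghn, hnnlkh
  Position 0: all 'h' => match
  Position 1: all 'n' => match
  Position 2: ('f', 'g', 'n') => mismatch, stop
LCP = "hn" (length 2)

2


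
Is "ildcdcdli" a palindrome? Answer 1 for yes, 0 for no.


Input: ildcdcdli
Reversed: ildcdcdli
  Compare pos 0 ('i') with pos 8 ('i'): match
  Compare pos 1 ('l') with pos 7 ('l'): match
  Compare pos 2 ('d') with pos 6 ('d'): match
  Compare pos 3 ('c') with pos 5 ('c'): match
Result: palindrome

1


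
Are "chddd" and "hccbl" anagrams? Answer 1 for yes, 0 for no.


Strings: "chddd", "hccbl"
Sorted first:  cdddh
Sorted second: bcchl
Differ at position 0: 'c' vs 'b' => not anagrams

0


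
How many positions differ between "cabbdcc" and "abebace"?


Comparing "cabbdcc" and "abebace" position by position:
  Position 0: 'c' vs 'a' => DIFFER
  Position 1: 'a' vs 'b' => DIFFER
  Position 2: 'b' vs 'e' => DIFFER
  Position 3: 'b' vs 'b' => same
  Position 4: 'd' vs 'a' => DIFFER
  Position 5: 'c' vs 'c' => same
  Position 6: 'c' vs 'e' => DIFFER
Positions that differ: 5

5


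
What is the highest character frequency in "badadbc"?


Input: badadbc
Character counts:
  'a': 2
  'b': 2
  'c': 1
  'd': 2
Maximum frequency: 2

2


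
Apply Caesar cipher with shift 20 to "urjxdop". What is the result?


Caesar cipher: shift "urjxdop" by 20
  'u' (pos 20) + 20 = pos 14 = 'o'
  'r' (pos 17) + 20 = pos 11 = 'l'
  'j' (pos 9) + 20 = pos 3 = 'd'
  'x' (pos 23) + 20 = pos 17 = 'r'
  'd' (pos 3) + 20 = pos 23 = 'x'
  'o' (pos 14) + 20 = pos 8 = 'i'
  'p' (pos 15) + 20 = pos 9 = 'j'
Result: oldrxij

oldrxij


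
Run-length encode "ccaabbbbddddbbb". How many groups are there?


Input: ccaabbbbddddbbb
Scanning for consecutive runs:
  Group 1: 'c' x 2 (positions 0-1)
  Group 2: 'a' x 2 (positions 2-3)
  Group 3: 'b' x 4 (positions 4-7)
  Group 4: 'd' x 4 (positions 8-11)
  Group 5: 'b' x 3 (positions 12-14)
Total groups: 5

5


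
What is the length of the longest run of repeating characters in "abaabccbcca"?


Input: "abaabccbcca"
Scanning for longest run:
  Position 1 ('b'): new char, reset run to 1
  Position 2 ('a'): new char, reset run to 1
  Position 3 ('a'): continues run of 'a', length=2
  Position 4 ('b'): new char, reset run to 1
  Position 5 ('c'): new char, reset run to 1
  Position 6 ('c'): continues run of 'c', length=2
  Position 7 ('b'): new char, reset run to 1
  Position 8 ('c'): new char, reset run to 1
  Position 9 ('c'): continues run of 'c', length=2
  Position 10 ('a'): new char, reset run to 1
Longest run: 'a' with length 2

2


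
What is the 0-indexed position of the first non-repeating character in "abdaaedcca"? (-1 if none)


Input: abdaaedcca
Character frequencies:
  'a': 4
  'b': 1
  'c': 2
  'd': 2
  'e': 1
Scanning left to right for freq == 1:
  Position 0 ('a'): freq=4, skip
  Position 1 ('b'): unique! => answer = 1

1


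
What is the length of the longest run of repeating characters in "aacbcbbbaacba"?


Input: "aacbcbbbaacba"
Scanning for longest run:
  Position 1 ('a'): continues run of 'a', length=2
  Position 2 ('c'): new char, reset run to 1
  Position 3 ('b'): new char, reset run to 1
  Position 4 ('c'): new char, reset run to 1
  Position 5 ('b'): new char, reset run to 1
  Position 6 ('b'): continues run of 'b', length=2
  Position 7 ('b'): continues run of 'b', length=3
  Position 8 ('a'): new char, reset run to 1
  Position 9 ('a'): continues run of 'a', length=2
  Position 10 ('c'): new char, reset run to 1
  Position 11 ('b'): new char, reset run to 1
  Position 12 ('a'): new char, reset run to 1
Longest run: 'b' with length 3

3


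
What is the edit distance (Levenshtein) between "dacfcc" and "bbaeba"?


Computing edit distance: "dacfcc" -> "bbaeba"
DP table:
           b    b    a    e    b    a
      0    1    2    3    4    5    6
  d   1    1    2    3    4    5    6
  a   2    2    2    2    3    4    5
  c   3    3    3    3    3    4    5
  f   4    4    4    4    4    4    5
  c   5    5    5    5    5    5    5
  c   6    6    6    6    6    6    6
Edit distance = dp[6][6] = 6

6


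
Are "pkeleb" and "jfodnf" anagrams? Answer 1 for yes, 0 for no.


Strings: "pkeleb", "jfodnf"
Sorted first:  beeklp
Sorted second: dffjno
Differ at position 0: 'b' vs 'd' => not anagrams

0


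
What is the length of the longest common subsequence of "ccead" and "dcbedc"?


LCS of "ccead" and "dcbedc"
DP table:
           d    c    b    e    d    c
      0    0    0    0    0    0    0
  c   0    0    1    1    1    1    1
  c   0    0    1    1    1    1    2
  e   0    0    1    1    2    2    2
  a   0    0    1    1    2    2    2
  d   0    1    1    1    2    3    3
LCS length = dp[5][6] = 3

3


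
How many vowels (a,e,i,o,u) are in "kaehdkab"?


Input: kaehdkab
Checking each character:
  'k' at position 0: consonant
  'a' at position 1: vowel (running total: 1)
  'e' at position 2: vowel (running total: 2)
  'h' at position 3: consonant
  'd' at position 4: consonant
  'k' at position 5: consonant
  'a' at position 6: vowel (running total: 3)
  'b' at position 7: consonant
Total vowels: 3

3


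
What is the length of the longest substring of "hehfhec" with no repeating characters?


Input: "hehfhec"
Sliding window (track last position of each char):
  Position 0 ('h'): window [0,0] length 1 -- new best
  Position 1 ('e'): window [0,1] length 2 -- new best
  Position 2 ('h'): repeat (last at 0), move window start to 1
  Position 2 ('h'): window [1,2] length 2
  Position 3 ('f'): window [1,3] length 3 -- new best
  Position 4 ('h'): repeat (last at 2), move window start to 3
  Position 4 ('h'): window [3,4] length 2
  Position 5 ('e'): window [3,5] length 3
  Position 6 ('c'): window [3,6] length 4 -- new best
Longest substring with no repeats: "fhec" with length 4

4


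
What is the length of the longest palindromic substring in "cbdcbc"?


Input: "cbdcbc"
Checking substrings for palindromes:
  [3:6] "cbc" (len 3) => palindrome
Longest palindromic substring: "cbc" with length 3

3


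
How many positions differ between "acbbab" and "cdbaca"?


Comparing "acbbab" and "cdbaca" position by position:
  Position 0: 'a' vs 'c' => DIFFER
  Position 1: 'c' vs 'd' => DIFFER
  Position 2: 'b' vs 'b' => same
  Position 3: 'b' vs 'a' => DIFFER
  Position 4: 'a' vs 'c' => DIFFER
  Position 5: 'b' vs 'a' => DIFFER
Positions that differ: 5

5


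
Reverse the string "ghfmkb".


Input: ghfmkb
Reading characters right to left:
  Position 5: 'b'
  Position 4: 'k'
  Position 3: 'm'
  Position 2: 'f'
  Position 1: 'h'
  Position 0: 'g'
Reversed: bkmfhg

bkmfhg


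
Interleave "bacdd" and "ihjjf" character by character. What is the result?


Interleaving "bacdd" and "ihjjf":
  Position 0: 'b' from first, 'i' from second => "bi"
  Position 1: 'a' from first, 'h' from second => "ah"
  Position 2: 'c' from first, 'j' from second => "cj"
  Position 3: 'd' from first, 'j' from second => "dj"
  Position 4: 'd' from first, 'f' from second => "df"
Result: biahcjdjdf

biahcjdjdf


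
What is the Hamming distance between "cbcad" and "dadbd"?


Comparing "cbcad" and "dadbd" position by position:
  Position 0: 'c' vs 'd' => differ
  Position 1: 'b' vs 'a' => differ
  Position 2: 'c' vs 'd' => differ
  Position 3: 'a' vs 'b' => differ
  Position 4: 'd' vs 'd' => same
Total differences (Hamming distance): 4

4


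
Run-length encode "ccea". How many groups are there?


Input: ccea
Scanning for consecutive runs:
  Group 1: 'c' x 2 (positions 0-1)
  Group 2: 'e' x 1 (positions 2-2)
  Group 3: 'a' x 1 (positions 3-3)
Total groups: 3

3


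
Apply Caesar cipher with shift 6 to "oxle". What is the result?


Caesar cipher: shift "oxle" by 6
  'o' (pos 14) + 6 = pos 20 = 'u'
  'x' (pos 23) + 6 = pos 3 = 'd'
  'l' (pos 11) + 6 = pos 17 = 'r'
  'e' (pos 4) + 6 = pos 10 = 'k'
Result: udrk

udrk


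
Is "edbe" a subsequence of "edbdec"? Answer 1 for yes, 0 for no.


Check if "edbe" is a subsequence of "edbdec"
Greedy scan:
  Position 0 ('e'): matches sub[0] = 'e'
  Position 1 ('d'): matches sub[1] = 'd'
  Position 2 ('b'): matches sub[2] = 'b'
  Position 3 ('d'): no match needed
  Position 4 ('e'): matches sub[3] = 'e'
  Position 5 ('c'): no match needed
All 4 characters matched => is a subsequence

1


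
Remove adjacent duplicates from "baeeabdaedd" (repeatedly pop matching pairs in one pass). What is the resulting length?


Input: baeeabdaedd
Stack-based adjacent duplicate removal:
  Read 'b': push. Stack: b
  Read 'a': push. Stack: ba
  Read 'e': push. Stack: bae
  Read 'e': matches stack top 'e' => pop. Stack: ba
  Read 'a': matches stack top 'a' => pop. Stack: b
  Read 'b': matches stack top 'b' => pop. Stack: (empty)
  Read 'd': push. Stack: d
  Read 'a': push. Stack: da
  Read 'e': push. Stack: dae
  Read 'd': push. Stack: daed
  Read 'd': matches stack top 'd' => pop. Stack: dae
Final stack: "dae" (length 3)

3


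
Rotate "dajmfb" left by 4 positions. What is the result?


Input: "dajmfb", rotate left by 4
First 4 characters: "dajm"
Remaining characters: "fb"
Concatenate remaining + first: "fb" + "dajm" = "fbdajm"

fbdajm


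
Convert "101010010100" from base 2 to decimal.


Input: "101010010100" in base 2
Positional expansion:
  Digit '1' (value 1) x 2^11 = 2048
  Digit '0' (value 0) x 2^10 = 0
  Digit '1' (value 1) x 2^9 = 512
  Digit '0' (value 0) x 2^8 = 0
  Digit '1' (value 1) x 2^7 = 128
  Digit '0' (value 0) x 2^6 = 0
  Digit '0' (value 0) x 2^5 = 0
  Digit '1' (value 1) x 2^4 = 16
  Digit '0' (value 0) x 2^3 = 0
  Digit '1' (value 1) x 2^2 = 4
  Digit '0' (value 0) x 2^1 = 0
  Digit '0' (value 0) x 2^0 = 0
Sum = 2708

2708


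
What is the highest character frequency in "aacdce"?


Input: aacdce
Character counts:
  'a': 2
  'c': 2
  'd': 1
  'e': 1
Maximum frequency: 2

2


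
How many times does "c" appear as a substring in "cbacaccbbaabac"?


Searching for "c" in "cbacaccbbaabac"
Scanning each position:
  Position 0: "c" => MATCH
  Position 1: "b" => no
  Position 2: "a" => no
  Position 3: "c" => MATCH
  Position 4: "a" => no
  Position 5: "c" => MATCH
  Position 6: "c" => MATCH
  Position 7: "b" => no
  Position 8: "b" => no
  Position 9: "a" => no
  Position 10: "a" => no
  Position 11: "b" => no
  Position 12: "a" => no
  Position 13: "c" => MATCH
Total occurrences: 5

5


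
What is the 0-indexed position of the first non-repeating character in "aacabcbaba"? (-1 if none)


Input: aacabcbaba
Character frequencies:
  'a': 5
  'b': 3
  'c': 2
Scanning left to right for freq == 1:
  Position 0 ('a'): freq=5, skip
  Position 1 ('a'): freq=5, skip
  Position 2 ('c'): freq=2, skip
  Position 3 ('a'): freq=5, skip
  Position 4 ('b'): freq=3, skip
  Position 5 ('c'): freq=2, skip
  Position 6 ('b'): freq=3, skip
  Position 7 ('a'): freq=5, skip
  Position 8 ('b'): freq=3, skip
  Position 9 ('a'): freq=5, skip
  No unique character found => answer = -1

-1


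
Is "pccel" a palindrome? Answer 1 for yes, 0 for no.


Input: pccel
Reversed: leccp
  Compare pos 0 ('p') with pos 4 ('l'): MISMATCH
  Compare pos 1 ('c') with pos 3 ('e'): MISMATCH
Result: not a palindrome

0


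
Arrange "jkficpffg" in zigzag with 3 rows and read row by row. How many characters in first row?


Zigzag "jkficpffg" into 3 rows:
Placing characters:
  'j' => row 0
  'k' => row 1
  'f' => row 2
  'i' => row 1
  'c' => row 0
  'p' => row 1
  'f' => row 2
  'f' => row 1
  'g' => row 0
Rows:
  Row 0: "jcg"
  Row 1: "kipf"
  Row 2: "ff"
First row length: 3

3


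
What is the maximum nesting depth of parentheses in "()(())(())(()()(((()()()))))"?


Input: "()(())(())(()()(((()()()))))"
Tracking depth:
  Position 0 '(': depth becomes 1
  Position 1 ')': depth becomes 0
  Position 2 '(': depth becomes 1
  Position 3 '(': depth becomes 2
  Position 4 ')': depth becomes 1
  Position 5 ')': depth becomes 0
  Position 6 '(': depth becomes 1
  Position 7 '(': depth becomes 2
  Position 8 ')': depth becomes 1
  Position 9 ')': depth becomes 0
  Position 10 '(': depth becomes 1
  Position 11 '(': depth becomes 2
  Position 12 ')': depth becomes 1
  Position 13 '(': depth becomes 2
  Position 14 ')': depth becomes 1
  Position 15 '(': depth becomes 2
  Position 16 '(': depth becomes 3
  Position 17 '(': depth becomes 4
  Position 18 '(': depth becomes 5
  Position 19 ')': depth becomes 4
  Position 20 '(': depth becomes 5
  Position 21 ')': depth becomes 4
  Position 22 '(': depth becomes 5
  Position 23 ')': depth becomes 4
  Position 24 ')': depth becomes 3
  Position 25 ')': depth becomes 2
  Position 26 ')': depth becomes 1
  Position 27 ')': depth becomes 0
Maximum depth reached: 5

5


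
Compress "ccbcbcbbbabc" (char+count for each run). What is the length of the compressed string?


Input: ccbcbcbbbabc
Runs:
  'c' x 2 => "c2"
  'b' x 1 => "b1"
  'c' x 1 => "c1"
  'b' x 1 => "b1"
  'c' x 1 => "c1"
  'b' x 3 => "b3"
  'a' x 1 => "a1"
  'b' x 1 => "b1"
  'c' x 1 => "c1"
Compressed: "c2b1c1b1c1b3a1b1c1"
Compressed length: 18

18


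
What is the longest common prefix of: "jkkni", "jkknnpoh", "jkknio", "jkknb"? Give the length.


Words: jkkni, jkknnpoh, jkknio, jkknb
  Position 0: all 'j' => match
  Position 1: all 'k' => match
  Position 2: all 'k' => match
  Position 3: all 'n' => match
  Position 4: ('i', 'n', 'i', 'b') => mismatch, stop
LCP = "jkkn" (length 4)

4


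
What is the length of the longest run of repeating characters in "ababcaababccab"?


Input: "ababcaababccab"
Scanning for longest run:
  Position 1 ('b'): new char, reset run to 1
  Position 2 ('a'): new char, reset run to 1
  Position 3 ('b'): new char, reset run to 1
  Position 4 ('c'): new char, reset run to 1
  Position 5 ('a'): new char, reset run to 1
  Position 6 ('a'): continues run of 'a', length=2
  Position 7 ('b'): new char, reset run to 1
  Position 8 ('a'): new char, reset run to 1
  Position 9 ('b'): new char, reset run to 1
  Position 10 ('c'): new char, reset run to 1
  Position 11 ('c'): continues run of 'c', length=2
  Position 12 ('a'): new char, reset run to 1
  Position 13 ('b'): new char, reset run to 1
Longest run: 'a' with length 2

2


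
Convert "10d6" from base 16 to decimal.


Input: "10d6" in base 16
Positional expansion:
  Digit '1' (value 1) x 16^3 = 4096
  Digit '0' (value 0) x 16^2 = 0
  Digit 'd' (value 13) x 16^1 = 208
  Digit '6' (value 6) x 16^0 = 6
Sum = 4310

4310


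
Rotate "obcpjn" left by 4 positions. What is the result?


Input: "obcpjn", rotate left by 4
First 4 characters: "obcp"
Remaining characters: "jn"
Concatenate remaining + first: "jn" + "obcp" = "jnobcp"

jnobcp


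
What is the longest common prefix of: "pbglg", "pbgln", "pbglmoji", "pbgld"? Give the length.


Words: pbglg, pbgln, pbglmoji, pbgld
  Position 0: all 'p' => match
  Position 1: all 'b' => match
  Position 2: all 'g' => match
  Position 3: all 'l' => match
  Position 4: ('g', 'n', 'm', 'd') => mismatch, stop
LCP = "pbgl" (length 4)

4


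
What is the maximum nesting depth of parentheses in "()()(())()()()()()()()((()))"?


Input: "()()(())()()()()()()()((()))"
Tracking depth:
  Position 0 '(': depth becomes 1
  Position 1 ')': depth becomes 0
  Position 2 '(': depth becomes 1
  Position 3 ')': depth becomes 0
  Position 4 '(': depth becomes 1
  Position 5 '(': depth becomes 2
  Position 6 ')': depth becomes 1
  Position 7 ')': depth becomes 0
  Position 8 '(': depth becomes 1
  Position 9 ')': depth becomes 0
  Position 10 '(': depth becomes 1
  Position 11 ')': depth becomes 0
  Position 12 '(': depth becomes 1
  Position 13 ')': depth becomes 0
  Position 14 '(': depth becomes 1
  Position 15 ')': depth becomes 0
  Position 16 '(': depth becomes 1
  Position 17 ')': depth becomes 0
  Position 18 '(': depth becomes 1
  Position 19 ')': depth becomes 0
  Position 20 '(': depth becomes 1
  Position 21 ')': depth becomes 0
  Position 22 '(': depth becomes 1
  Position 23 '(': depth becomes 2
  Position 24 '(': depth becomes 3
  Position 25 ')': depth becomes 2
  Position 26 ')': depth becomes 1
  Position 27 ')': depth becomes 0
Maximum depth reached: 3

3


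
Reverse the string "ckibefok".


Input: ckibefok
Reading characters right to left:
  Position 7: 'k'
  Position 6: 'o'
  Position 5: 'f'
  Position 4: 'e'
  Position 3: 'b'
  Position 2: 'i'
  Position 1: 'k'
  Position 0: 'c'
Reversed: kofebikc

kofebikc


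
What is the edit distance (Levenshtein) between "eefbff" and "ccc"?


Computing edit distance: "eefbff" -> "ccc"
DP table:
           c    c    c
      0    1    2    3
  e   1    1    2    3
  e   2    2    2    3
  f   3    3    3    3
  b   4    4    4    4
  f   5    5    5    5
  f   6    6    6    6
Edit distance = dp[6][3] = 6

6


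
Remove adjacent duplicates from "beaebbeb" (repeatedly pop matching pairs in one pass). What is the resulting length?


Input: beaebbeb
Stack-based adjacent duplicate removal:
  Read 'b': push. Stack: b
  Read 'e': push. Stack: be
  Read 'a': push. Stack: bea
  Read 'e': push. Stack: beae
  Read 'b': push. Stack: beaeb
  Read 'b': matches stack top 'b' => pop. Stack: beae
  Read 'e': matches stack top 'e' => pop. Stack: bea
  Read 'b': push. Stack: beab
Final stack: "beab" (length 4)

4


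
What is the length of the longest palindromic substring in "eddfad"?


Input: "eddfad"
Checking substrings for palindromes:
  [1:3] "dd" (len 2) => palindrome
Longest palindromic substring: "dd" with length 2

2


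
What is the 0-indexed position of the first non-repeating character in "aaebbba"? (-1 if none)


Input: aaebbba
Character frequencies:
  'a': 3
  'b': 3
  'e': 1
Scanning left to right for freq == 1:
  Position 0 ('a'): freq=3, skip
  Position 1 ('a'): freq=3, skip
  Position 2 ('e'): unique! => answer = 2

2


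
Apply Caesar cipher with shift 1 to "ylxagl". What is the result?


Caesar cipher: shift "ylxagl" by 1
  'y' (pos 24) + 1 = pos 25 = 'z'
  'l' (pos 11) + 1 = pos 12 = 'm'
  'x' (pos 23) + 1 = pos 24 = 'y'
  'a' (pos 0) + 1 = pos 1 = 'b'
  'g' (pos 6) + 1 = pos 7 = 'h'
  'l' (pos 11) + 1 = pos 12 = 'm'
Result: zmybhm

zmybhm


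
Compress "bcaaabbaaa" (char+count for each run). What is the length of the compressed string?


Input: bcaaabbaaa
Runs:
  'b' x 1 => "b1"
  'c' x 1 => "c1"
  'a' x 3 => "a3"
  'b' x 2 => "b2"
  'a' x 3 => "a3"
Compressed: "b1c1a3b2a3"
Compressed length: 10

10


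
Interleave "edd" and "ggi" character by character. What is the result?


Interleaving "edd" and "ggi":
  Position 0: 'e' from first, 'g' from second => "eg"
  Position 1: 'd' from first, 'g' from second => "dg"
  Position 2: 'd' from first, 'i' from second => "di"
Result: egdgdi

egdgdi


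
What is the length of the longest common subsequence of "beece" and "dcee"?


LCS of "beece" and "dcee"
DP table:
           d    c    e    e
      0    0    0    0    0
  b   0    0    0    0    0
  e   0    0    0    1    1
  e   0    0    0    1    2
  c   0    0    1    1    2
  e   0    0    1    2    2
LCS length = dp[5][4] = 2

2


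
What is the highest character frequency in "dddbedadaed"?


Input: dddbedadaed
Character counts:
  'a': 2
  'b': 1
  'd': 6
  'e': 2
Maximum frequency: 6

6


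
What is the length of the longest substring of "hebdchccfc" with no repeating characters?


Input: "hebdchccfc"
Sliding window (track last position of each char):
  Position 0 ('h'): window [0,0] length 1 -- new best
  Position 1 ('e'): window [0,1] length 2 -- new best
  Position 2 ('b'): window [0,2] length 3 -- new best
  Position 3 ('d'): window [0,3] length 4 -- new best
  Position 4 ('c'): window [0,4] length 5 -- new best
  Position 5 ('h'): repeat (last at 0), move window start to 1
  Position 5 ('h'): window [1,5] length 5
  Position 6 ('c'): repeat (last at 4), move window start to 5
  Position 6 ('c'): window [5,6] length 2
  Position 7 ('c'): repeat (last at 6), move window start to 7
  Position 7 ('c'): window [7,7] length 1
  Position 8 ('f'): window [7,8] length 2
  Position 9 ('c'): repeat (last at 7), move window start to 8
  Position 9 ('c'): window [8,9] length 2
Longest substring with no repeats: "hebdc" with length 5

5


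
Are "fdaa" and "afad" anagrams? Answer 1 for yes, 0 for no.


Strings: "fdaa", "afad"
Sorted first:  aadf
Sorted second: aadf
Sorted forms match => anagrams

1


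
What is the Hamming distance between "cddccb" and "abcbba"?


Comparing "cddccb" and "abcbba" position by position:
  Position 0: 'c' vs 'a' => differ
  Position 1: 'd' vs 'b' => differ
  Position 2: 'd' vs 'c' => differ
  Position 3: 'c' vs 'b' => differ
  Position 4: 'c' vs 'b' => differ
  Position 5: 'b' vs 'a' => differ
Total differences (Hamming distance): 6

6


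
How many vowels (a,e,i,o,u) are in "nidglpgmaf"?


Input: nidglpgmaf
Checking each character:
  'n' at position 0: consonant
  'i' at position 1: vowel (running total: 1)
  'd' at position 2: consonant
  'g' at position 3: consonant
  'l' at position 4: consonant
  'p' at position 5: consonant
  'g' at position 6: consonant
  'm' at position 7: consonant
  'a' at position 8: vowel (running total: 2)
  'f' at position 9: consonant
Total vowels: 2

2


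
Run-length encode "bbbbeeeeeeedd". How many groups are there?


Input: bbbbeeeeeeedd
Scanning for consecutive runs:
  Group 1: 'b' x 4 (positions 0-3)
  Group 2: 'e' x 7 (positions 4-10)
  Group 3: 'd' x 2 (positions 11-12)
Total groups: 3

3


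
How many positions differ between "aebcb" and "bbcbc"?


Comparing "aebcb" and "bbcbc" position by position:
  Position 0: 'a' vs 'b' => DIFFER
  Position 1: 'e' vs 'b' => DIFFER
  Position 2: 'b' vs 'c' => DIFFER
  Position 3: 'c' vs 'b' => DIFFER
  Position 4: 'b' vs 'c' => DIFFER
Positions that differ: 5

5


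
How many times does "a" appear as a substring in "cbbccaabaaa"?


Searching for "a" in "cbbccaabaaa"
Scanning each position:
  Position 0: "c" => no
  Position 1: "b" => no
  Position 2: "b" => no
  Position 3: "c" => no
  Position 4: "c" => no
  Position 5: "a" => MATCH
  Position 6: "a" => MATCH
  Position 7: "b" => no
  Position 8: "a" => MATCH
  Position 9: "a" => MATCH
  Position 10: "a" => MATCH
Total occurrences: 5

5
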